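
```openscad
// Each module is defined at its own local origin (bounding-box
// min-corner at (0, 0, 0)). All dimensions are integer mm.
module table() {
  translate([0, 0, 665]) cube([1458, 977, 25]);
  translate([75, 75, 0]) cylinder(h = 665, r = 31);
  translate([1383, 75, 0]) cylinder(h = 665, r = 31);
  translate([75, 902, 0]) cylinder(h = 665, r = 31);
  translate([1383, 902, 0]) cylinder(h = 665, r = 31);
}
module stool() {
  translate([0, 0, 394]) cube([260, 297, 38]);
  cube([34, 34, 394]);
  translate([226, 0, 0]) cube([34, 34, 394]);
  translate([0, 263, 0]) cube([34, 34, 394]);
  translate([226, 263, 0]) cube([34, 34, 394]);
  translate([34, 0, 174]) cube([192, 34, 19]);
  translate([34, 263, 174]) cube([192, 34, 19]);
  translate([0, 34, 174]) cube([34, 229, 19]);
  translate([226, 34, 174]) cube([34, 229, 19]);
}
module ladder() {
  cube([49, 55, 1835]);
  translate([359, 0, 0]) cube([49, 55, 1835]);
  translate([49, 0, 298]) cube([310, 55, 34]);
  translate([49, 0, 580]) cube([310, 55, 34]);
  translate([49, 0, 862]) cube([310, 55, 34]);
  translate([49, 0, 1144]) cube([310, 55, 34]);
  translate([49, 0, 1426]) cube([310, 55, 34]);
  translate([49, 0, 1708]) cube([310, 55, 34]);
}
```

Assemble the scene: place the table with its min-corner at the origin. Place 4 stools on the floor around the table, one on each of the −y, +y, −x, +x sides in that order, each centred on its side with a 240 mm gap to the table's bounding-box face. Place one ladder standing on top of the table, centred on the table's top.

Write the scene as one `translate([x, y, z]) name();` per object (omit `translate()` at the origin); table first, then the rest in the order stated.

table();
translate([599, -537, 0]) stool();
translate([599, 1217, 0]) stool();
translate([-500, 340, 0]) stool();
translate([1698, 340, 0]) stool();
translate([525, 461, 690]) ladder();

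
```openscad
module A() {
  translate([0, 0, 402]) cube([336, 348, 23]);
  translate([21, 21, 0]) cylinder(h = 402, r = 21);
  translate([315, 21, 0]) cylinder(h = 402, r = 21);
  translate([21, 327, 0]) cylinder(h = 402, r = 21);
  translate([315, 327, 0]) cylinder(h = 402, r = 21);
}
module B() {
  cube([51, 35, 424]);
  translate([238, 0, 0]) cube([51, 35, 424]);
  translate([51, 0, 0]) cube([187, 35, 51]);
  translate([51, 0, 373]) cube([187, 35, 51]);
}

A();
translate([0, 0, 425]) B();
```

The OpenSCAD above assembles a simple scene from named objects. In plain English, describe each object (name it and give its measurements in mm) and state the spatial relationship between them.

A is a four-legged stool. The seat is 336×348 mm, 23 mm thick, top at z = 425 mm. It stands on four round legs, each 42 mm in diameter, from z = 0 to the seat underside, each leg's axis is inset half a diameter from the nearest pair of seat edges (so the leg's bounding box is flush with the corner).

B is a picture frame with a 187×322 mm rectangular opening (x by z) and a uniform 51 mm border on every side. Frame depth is 35 mm along y. It is built from two vertical stiles running the full outside height and two horizontal rails spanning the gap between the stiles.

The picture frame is on top of the stool.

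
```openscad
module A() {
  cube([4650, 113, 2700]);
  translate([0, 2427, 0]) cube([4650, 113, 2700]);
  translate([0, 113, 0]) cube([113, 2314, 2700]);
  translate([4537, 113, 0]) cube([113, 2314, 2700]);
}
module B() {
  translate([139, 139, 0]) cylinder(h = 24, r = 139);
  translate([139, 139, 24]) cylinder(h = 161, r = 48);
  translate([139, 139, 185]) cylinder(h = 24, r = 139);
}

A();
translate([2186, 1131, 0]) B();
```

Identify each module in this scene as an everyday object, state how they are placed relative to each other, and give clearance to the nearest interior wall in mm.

A is a house frame. B is a spool. The spool sits inside the house frame, centred. The clearance to the nearest interior wall is 1018 mm.

Clearances: x = 2073, y = 1018; minimum 1018 mm.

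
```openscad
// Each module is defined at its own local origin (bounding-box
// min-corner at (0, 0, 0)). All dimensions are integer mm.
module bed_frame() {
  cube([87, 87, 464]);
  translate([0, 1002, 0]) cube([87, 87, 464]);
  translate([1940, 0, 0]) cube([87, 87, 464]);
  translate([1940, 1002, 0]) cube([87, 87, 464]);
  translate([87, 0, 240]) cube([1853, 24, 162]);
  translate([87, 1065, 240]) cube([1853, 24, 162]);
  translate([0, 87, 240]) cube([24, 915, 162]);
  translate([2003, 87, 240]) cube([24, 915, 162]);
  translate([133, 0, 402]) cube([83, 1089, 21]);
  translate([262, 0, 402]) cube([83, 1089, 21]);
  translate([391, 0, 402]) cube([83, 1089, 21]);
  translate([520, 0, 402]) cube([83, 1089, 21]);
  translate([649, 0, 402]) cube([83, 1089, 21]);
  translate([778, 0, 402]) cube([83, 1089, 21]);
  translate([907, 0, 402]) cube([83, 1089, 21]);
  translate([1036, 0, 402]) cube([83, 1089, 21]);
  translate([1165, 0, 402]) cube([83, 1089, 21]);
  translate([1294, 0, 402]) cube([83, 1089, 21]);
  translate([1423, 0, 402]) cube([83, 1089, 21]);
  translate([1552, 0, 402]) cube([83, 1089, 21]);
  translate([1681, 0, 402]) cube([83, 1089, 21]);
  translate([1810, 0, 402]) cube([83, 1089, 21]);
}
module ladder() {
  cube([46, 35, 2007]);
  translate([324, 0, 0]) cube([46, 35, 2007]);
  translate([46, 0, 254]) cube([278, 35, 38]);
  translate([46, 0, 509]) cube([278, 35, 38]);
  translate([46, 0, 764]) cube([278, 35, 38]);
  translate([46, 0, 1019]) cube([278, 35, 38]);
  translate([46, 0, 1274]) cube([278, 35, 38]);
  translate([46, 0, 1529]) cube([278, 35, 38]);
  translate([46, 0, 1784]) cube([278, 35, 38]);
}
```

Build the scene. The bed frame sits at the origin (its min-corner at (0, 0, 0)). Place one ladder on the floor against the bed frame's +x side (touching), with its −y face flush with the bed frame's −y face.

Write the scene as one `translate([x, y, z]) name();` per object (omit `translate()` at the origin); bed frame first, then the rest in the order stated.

bed_frame();
translate([2027, 0, 0]) ladder();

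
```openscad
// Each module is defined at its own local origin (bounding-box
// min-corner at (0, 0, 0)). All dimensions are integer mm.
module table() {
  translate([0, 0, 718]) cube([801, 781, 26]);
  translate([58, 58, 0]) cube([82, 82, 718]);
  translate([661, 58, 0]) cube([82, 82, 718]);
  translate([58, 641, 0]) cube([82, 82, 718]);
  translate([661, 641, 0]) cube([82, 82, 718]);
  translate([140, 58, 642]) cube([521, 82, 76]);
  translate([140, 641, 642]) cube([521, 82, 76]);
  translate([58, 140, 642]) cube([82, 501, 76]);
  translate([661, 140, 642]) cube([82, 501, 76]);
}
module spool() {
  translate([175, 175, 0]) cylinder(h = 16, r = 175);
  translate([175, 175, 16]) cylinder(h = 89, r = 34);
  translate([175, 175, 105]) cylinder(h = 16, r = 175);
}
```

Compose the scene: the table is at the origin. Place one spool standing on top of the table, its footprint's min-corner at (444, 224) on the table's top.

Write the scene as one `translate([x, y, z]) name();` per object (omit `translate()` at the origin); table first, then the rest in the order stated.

table();
translate([444, 224, 744]) spool();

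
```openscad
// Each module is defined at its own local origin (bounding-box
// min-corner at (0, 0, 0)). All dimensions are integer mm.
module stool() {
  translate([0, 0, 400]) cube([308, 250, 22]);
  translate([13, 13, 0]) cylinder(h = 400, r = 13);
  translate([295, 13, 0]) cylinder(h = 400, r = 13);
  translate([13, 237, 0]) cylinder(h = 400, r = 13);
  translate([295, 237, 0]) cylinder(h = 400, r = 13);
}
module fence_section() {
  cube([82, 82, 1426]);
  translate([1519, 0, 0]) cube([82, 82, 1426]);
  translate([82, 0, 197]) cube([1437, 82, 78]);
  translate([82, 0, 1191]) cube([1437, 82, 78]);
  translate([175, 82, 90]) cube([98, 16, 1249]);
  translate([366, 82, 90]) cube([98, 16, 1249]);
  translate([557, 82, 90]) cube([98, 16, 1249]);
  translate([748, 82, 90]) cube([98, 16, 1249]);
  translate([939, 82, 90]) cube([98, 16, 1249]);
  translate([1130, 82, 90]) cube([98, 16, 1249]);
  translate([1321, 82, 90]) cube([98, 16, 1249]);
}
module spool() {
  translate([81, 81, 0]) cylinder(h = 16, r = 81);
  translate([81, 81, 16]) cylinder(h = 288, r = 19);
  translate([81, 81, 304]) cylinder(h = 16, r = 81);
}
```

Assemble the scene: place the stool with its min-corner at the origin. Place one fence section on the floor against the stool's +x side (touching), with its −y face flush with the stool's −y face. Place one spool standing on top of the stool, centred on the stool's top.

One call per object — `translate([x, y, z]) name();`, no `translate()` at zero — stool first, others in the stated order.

stool();
translate([308, 0, 0]) fence_section();
translate([73, 44, 422]) spool();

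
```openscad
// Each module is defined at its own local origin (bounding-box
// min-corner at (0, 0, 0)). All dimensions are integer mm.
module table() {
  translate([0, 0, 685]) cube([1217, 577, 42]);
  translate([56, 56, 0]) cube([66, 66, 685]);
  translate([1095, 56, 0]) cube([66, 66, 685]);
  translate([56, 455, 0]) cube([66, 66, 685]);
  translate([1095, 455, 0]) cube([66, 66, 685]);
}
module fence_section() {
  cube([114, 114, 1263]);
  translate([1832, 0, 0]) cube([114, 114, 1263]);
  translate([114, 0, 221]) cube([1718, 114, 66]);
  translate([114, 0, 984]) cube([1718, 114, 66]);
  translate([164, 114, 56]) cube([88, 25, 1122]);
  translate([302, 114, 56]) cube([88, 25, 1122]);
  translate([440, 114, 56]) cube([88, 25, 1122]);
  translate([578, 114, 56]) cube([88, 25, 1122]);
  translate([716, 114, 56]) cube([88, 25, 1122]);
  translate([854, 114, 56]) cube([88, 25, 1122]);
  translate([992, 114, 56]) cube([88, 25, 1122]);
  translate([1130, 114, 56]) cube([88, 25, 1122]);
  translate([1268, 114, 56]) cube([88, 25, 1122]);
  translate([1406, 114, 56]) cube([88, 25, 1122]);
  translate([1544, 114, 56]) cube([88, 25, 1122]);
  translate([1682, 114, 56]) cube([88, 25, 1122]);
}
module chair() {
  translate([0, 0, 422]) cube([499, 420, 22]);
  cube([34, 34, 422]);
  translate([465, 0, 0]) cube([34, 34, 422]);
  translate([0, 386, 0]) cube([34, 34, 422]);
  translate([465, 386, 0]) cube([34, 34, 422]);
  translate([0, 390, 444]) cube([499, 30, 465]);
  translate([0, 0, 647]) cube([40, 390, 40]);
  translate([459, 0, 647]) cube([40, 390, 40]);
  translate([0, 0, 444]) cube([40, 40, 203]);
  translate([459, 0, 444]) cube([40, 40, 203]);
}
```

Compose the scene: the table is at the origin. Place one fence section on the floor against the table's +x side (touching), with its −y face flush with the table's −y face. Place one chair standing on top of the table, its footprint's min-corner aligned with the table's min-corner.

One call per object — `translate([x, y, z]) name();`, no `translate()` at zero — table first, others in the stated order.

table();
translate([1217, 0, 0]) fence_section();
translate([0, 0, 727]) chair();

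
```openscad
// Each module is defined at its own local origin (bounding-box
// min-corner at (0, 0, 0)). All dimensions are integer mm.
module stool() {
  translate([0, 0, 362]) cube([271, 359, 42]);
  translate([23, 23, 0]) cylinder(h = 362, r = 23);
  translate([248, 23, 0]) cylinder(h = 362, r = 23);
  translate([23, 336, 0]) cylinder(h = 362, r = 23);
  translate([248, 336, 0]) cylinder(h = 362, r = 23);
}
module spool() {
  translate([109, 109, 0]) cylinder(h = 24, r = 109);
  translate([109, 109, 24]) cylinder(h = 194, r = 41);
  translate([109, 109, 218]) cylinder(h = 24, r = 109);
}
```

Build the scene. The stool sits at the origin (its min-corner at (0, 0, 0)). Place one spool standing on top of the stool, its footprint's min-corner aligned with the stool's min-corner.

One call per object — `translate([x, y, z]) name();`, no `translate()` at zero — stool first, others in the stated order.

stool();
translate([0, 0, 404]) spool();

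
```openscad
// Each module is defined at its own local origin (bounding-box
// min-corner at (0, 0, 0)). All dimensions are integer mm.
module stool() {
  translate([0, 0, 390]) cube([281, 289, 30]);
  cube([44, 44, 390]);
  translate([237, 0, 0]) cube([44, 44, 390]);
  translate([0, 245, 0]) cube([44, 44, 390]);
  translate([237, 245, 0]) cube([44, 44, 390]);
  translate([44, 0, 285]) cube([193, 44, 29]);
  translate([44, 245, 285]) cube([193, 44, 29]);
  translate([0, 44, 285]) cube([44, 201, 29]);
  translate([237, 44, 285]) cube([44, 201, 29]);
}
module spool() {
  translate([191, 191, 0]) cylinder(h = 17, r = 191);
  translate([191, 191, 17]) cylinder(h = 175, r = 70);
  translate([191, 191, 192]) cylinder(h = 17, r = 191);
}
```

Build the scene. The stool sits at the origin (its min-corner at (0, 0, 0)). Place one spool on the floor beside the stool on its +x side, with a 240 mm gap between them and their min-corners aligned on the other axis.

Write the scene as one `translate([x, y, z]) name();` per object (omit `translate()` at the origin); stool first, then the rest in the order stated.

stool();
translate([521, 0, 0]) spool();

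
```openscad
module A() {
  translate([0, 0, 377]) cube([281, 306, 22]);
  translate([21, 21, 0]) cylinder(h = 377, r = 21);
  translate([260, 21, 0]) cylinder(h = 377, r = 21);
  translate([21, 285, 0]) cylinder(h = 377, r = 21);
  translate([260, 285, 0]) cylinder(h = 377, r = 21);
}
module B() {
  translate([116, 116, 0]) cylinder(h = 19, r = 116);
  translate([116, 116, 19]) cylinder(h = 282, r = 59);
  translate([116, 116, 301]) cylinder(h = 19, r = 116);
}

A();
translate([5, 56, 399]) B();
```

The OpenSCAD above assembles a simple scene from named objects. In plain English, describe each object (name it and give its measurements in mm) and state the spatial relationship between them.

A is a four-legged stool. The seat is 281×306 mm, 22 mm thick, top at z = 399 mm. It stands on four round legs, each 42 mm in diameter, from z = 0 to the seat underside, each leg's axis is inset half a diameter from the nearest pair of seat edges (so the leg's bounding box is flush with the corner).

B is a spool: two coaxial disc flanges of radius 116 mm and thickness 19 mm, joined by a core cylinder of radius 59 mm and height 282 mm. The lower flange rests on z = 0 and the three cylinders share a vertical axis.

The spool is on top of the stool.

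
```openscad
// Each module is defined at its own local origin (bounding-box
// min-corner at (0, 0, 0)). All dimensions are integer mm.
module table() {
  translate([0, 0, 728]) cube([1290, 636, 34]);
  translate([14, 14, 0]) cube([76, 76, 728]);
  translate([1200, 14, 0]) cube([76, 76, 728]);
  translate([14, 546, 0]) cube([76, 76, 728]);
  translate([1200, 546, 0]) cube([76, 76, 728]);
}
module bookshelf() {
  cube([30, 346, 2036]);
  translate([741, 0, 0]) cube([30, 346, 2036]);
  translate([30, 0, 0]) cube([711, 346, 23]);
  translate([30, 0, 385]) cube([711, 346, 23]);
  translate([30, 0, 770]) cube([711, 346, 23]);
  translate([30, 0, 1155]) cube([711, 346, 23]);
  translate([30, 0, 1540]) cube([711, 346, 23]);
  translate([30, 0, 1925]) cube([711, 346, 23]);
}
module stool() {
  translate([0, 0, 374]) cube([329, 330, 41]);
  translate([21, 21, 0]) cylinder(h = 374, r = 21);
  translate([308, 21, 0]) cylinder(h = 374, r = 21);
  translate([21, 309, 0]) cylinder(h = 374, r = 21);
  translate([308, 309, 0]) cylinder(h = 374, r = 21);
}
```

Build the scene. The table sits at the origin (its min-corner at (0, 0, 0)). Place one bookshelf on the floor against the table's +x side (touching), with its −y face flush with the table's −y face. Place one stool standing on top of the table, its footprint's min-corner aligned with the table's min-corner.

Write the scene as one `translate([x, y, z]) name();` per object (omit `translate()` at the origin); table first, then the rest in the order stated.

table();
translate([1290, 0, 0]) bookshelf();
translate([0, 0, 762]) stool();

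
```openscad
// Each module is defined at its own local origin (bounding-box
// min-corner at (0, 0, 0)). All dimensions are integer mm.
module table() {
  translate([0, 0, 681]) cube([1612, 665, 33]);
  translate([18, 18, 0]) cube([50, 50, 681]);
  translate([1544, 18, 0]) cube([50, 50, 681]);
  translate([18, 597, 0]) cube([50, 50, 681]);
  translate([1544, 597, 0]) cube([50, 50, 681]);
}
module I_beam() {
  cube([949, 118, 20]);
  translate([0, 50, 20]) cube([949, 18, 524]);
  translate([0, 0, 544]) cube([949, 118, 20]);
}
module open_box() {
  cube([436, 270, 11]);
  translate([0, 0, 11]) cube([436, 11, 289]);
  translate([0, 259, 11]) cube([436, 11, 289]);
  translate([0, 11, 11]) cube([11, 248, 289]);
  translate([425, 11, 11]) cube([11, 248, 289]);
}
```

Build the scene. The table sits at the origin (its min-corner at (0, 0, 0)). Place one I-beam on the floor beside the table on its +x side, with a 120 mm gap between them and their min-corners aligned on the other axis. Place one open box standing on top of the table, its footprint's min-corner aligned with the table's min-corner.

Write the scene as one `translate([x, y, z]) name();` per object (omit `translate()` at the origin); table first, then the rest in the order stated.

table();
translate([1732, 0, 0]) I_beam();
translate([0, 0, 714]) open_box();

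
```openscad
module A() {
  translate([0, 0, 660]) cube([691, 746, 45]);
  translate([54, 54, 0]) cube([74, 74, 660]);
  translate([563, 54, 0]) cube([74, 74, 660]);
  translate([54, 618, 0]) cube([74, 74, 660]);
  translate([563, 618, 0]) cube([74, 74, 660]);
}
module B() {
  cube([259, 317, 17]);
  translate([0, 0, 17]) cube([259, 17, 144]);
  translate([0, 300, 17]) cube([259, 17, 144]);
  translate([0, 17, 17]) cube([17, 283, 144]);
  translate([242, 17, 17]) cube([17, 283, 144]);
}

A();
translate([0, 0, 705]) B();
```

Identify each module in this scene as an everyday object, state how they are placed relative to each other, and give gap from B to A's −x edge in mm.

A is a table. B is an open box. The open box is on top of the table. The gap from the open box to the table's −x edge is 0 mm.

The open box's min-x is at 0; the table's min-x is 0; gap = 0 mm.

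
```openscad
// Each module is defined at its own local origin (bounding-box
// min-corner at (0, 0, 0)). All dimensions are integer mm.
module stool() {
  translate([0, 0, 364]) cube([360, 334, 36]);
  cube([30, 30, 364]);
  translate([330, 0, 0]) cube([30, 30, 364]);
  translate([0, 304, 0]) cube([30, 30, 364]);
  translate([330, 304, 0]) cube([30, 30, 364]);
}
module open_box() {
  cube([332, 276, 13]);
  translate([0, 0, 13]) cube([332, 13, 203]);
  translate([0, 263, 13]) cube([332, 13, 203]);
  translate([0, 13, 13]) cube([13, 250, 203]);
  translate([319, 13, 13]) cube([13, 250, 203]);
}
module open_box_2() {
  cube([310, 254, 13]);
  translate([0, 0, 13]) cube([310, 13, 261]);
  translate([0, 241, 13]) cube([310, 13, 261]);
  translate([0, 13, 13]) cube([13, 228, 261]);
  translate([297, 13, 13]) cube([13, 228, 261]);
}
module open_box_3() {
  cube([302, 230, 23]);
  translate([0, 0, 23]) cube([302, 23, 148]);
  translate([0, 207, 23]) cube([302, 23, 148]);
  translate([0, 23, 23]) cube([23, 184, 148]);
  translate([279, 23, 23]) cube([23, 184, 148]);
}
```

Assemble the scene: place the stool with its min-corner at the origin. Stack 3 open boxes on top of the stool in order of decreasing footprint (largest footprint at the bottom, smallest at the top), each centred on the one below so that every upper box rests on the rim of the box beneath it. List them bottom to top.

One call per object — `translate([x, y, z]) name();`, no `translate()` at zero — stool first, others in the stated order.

stool();
translate([14, 29, 400]) open_box();
translate([25, 40, 616]) open_box_2();
translate([29, 52, 890]) open_box_3();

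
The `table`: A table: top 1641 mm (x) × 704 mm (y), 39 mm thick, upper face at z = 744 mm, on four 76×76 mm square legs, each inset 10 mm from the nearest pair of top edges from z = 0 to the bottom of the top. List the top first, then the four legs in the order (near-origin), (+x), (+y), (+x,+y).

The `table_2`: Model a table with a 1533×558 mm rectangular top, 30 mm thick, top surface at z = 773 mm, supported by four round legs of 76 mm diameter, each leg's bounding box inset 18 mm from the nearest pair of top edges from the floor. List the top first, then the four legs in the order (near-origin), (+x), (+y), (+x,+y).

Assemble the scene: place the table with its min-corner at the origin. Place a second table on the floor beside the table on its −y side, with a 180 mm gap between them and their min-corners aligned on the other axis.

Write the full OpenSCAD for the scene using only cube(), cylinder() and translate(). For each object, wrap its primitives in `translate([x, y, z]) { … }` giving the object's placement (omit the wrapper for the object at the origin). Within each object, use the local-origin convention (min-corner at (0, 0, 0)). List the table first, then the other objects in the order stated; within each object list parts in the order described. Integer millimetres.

translate([0, 0, 705]) cube([1641, 704, 39]);
translate([10, 10, 0]) cube([76, 76, 705]);
translate([1555, 10, 0]) cube([76, 76, 705]);
translate([10, 618, 0]) cube([76, 76, 705]);
translate([1555, 618, 0]) cube([76, 76, 705]);
translate([0, -738, 0]) {
  translate([0, 0, 743]) cube([1533, 558, 30]);
  translate([56, 56, 0]) cylinder(h = 743, r = 38);
  translate([1477, 56, 0]) cylinder(h = 743, r = 38);
  translate([56, 502, 0]) cylinder(h = 743, r = 38);
  translate([1477, 502, 0]) cylinder(h = 743, r = 38);
}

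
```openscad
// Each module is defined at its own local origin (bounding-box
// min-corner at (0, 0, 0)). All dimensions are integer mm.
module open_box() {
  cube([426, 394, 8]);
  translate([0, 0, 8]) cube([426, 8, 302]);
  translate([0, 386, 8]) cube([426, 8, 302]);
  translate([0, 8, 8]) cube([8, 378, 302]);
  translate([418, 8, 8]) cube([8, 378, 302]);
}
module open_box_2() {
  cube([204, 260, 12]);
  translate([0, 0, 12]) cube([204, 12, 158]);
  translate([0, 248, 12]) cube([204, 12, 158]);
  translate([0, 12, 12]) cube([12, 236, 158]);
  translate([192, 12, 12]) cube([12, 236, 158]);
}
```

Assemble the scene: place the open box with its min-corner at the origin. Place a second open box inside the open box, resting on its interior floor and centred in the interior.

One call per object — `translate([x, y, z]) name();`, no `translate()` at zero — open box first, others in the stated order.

open_box();
translate([111, 67, 8]) open_box_2();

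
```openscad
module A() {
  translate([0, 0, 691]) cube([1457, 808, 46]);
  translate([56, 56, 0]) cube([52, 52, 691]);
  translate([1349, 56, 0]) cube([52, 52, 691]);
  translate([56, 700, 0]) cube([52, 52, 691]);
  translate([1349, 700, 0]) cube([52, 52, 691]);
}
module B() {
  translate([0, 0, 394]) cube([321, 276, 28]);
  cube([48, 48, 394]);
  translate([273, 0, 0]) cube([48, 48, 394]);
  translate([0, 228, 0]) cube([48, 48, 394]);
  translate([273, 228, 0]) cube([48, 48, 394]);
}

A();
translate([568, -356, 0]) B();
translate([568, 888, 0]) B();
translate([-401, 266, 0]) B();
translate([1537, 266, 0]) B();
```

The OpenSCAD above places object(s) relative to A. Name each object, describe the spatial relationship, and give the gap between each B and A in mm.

A is a table. B is a stool. Four stools sit around the table at the −y, +y, −x, +x sides. The gap between each stool and the table is 80 mm.

Each stool's nearest face is 80 mm from the table's bounding box.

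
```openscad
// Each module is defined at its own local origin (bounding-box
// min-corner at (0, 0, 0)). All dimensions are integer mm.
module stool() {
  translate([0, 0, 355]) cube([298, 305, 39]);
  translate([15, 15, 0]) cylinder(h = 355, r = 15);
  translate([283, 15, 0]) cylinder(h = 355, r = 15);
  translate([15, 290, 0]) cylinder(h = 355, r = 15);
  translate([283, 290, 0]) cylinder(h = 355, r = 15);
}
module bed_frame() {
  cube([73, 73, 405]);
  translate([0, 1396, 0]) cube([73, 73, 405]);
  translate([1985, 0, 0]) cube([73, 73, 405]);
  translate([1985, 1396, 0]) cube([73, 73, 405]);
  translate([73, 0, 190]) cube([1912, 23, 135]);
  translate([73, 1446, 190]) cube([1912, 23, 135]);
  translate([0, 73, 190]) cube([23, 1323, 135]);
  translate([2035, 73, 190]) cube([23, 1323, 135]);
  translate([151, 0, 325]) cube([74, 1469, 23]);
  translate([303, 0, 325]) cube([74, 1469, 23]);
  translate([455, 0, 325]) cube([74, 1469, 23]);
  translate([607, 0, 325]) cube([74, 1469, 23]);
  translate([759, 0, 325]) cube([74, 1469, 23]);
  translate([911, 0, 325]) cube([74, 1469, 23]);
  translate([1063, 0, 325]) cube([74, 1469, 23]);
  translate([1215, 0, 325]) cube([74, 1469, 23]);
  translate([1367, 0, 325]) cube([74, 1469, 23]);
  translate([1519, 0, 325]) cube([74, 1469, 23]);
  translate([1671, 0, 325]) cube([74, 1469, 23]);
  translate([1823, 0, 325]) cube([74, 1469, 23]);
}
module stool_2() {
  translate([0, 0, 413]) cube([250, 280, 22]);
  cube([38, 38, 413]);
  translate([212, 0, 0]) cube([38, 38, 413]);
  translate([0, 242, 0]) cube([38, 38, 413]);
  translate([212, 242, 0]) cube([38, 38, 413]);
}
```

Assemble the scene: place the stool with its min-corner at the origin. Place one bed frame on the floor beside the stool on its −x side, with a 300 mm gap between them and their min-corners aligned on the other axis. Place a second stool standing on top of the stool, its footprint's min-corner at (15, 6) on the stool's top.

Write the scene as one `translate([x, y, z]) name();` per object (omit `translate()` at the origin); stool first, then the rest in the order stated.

stool();
translate([-2358, 0, 0]) bed_frame();
translate([15, 6, 394]) stool_2();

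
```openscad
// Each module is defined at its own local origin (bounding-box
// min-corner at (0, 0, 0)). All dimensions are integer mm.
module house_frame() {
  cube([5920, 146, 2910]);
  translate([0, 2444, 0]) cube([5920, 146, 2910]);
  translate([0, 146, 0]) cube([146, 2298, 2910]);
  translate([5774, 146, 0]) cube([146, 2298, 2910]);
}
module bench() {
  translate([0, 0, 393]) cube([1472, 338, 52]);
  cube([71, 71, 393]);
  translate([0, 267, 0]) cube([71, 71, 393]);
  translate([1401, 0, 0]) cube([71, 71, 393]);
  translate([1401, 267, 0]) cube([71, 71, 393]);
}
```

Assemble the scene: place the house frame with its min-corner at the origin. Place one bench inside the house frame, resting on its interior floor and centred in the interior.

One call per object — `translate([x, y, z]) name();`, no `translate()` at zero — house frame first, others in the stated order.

house_frame();
translate([2224, 1126, 0]) bench();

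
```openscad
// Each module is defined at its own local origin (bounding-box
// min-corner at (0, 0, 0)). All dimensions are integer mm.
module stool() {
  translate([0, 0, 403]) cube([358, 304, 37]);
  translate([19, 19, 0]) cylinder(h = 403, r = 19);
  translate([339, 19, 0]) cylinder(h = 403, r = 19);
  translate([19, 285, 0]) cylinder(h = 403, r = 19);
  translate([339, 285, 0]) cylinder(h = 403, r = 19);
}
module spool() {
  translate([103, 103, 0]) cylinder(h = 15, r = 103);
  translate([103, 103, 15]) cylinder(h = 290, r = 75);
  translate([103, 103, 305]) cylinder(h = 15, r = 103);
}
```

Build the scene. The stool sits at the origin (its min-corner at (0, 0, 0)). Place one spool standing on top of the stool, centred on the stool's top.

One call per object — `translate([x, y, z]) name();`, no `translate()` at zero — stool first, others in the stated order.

stool();
translate([76, 49, 440]) spool();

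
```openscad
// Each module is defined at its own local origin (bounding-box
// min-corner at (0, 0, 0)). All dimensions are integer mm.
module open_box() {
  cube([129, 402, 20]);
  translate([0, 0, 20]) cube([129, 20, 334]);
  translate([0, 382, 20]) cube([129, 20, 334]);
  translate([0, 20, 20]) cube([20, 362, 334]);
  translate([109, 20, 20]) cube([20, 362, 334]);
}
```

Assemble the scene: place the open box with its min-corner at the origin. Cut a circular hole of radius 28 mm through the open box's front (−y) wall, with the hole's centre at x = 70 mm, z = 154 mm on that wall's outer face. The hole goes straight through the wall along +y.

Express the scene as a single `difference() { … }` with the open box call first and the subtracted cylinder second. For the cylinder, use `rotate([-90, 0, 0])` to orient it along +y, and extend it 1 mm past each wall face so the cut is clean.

difference() {
  open_box();
  translate([70, -1, 154]) rotate([-90, 0, 0]) cylinder(h = 22, r = 28);
}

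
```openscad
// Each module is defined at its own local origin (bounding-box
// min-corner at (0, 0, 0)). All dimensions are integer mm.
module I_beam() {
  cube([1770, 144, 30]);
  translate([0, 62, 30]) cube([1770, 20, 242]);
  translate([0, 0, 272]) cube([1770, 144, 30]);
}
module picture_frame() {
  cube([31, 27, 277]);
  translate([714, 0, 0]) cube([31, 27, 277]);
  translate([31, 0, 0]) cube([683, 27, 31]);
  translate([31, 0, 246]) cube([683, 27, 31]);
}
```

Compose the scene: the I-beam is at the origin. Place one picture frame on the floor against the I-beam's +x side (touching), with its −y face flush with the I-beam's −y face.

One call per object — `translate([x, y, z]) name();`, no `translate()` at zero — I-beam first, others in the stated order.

I_beam();
translate([1770, 0, 0]) picture_frame();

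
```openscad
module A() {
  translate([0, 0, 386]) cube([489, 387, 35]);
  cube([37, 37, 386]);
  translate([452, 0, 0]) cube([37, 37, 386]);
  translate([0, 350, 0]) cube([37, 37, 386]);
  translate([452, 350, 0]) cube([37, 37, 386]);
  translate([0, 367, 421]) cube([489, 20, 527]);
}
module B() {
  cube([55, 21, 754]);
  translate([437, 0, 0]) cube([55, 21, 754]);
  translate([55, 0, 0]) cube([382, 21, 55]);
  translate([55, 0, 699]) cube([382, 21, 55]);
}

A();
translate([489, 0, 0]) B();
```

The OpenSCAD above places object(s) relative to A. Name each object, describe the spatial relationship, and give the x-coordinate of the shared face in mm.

The chair's +x face and the picture frame's −x face are both at x = 489 mm.

A is a chair. B is a picture frame. The picture frame is against the chair's +x side, with their −y faces flush. The x-coordinate of the shared face is 489 mm.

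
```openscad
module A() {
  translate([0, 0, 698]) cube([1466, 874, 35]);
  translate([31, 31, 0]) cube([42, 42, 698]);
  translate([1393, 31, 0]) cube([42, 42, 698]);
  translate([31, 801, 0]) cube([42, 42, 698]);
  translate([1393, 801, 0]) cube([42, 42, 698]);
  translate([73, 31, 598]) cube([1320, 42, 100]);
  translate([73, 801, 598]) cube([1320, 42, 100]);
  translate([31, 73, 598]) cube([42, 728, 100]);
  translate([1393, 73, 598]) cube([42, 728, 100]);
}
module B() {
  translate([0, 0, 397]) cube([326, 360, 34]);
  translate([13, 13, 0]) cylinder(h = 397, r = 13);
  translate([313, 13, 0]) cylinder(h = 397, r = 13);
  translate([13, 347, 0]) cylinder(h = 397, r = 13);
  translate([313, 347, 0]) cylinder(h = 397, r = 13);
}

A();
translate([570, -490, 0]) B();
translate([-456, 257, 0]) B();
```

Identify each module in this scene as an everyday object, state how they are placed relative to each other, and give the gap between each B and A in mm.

A is a table. B is a stool. Two stools sit around the table at the −y, −x sides. The gap between each stool and the table is 130 mm.

Each stool's nearest face is 130 mm from the table's bounding box.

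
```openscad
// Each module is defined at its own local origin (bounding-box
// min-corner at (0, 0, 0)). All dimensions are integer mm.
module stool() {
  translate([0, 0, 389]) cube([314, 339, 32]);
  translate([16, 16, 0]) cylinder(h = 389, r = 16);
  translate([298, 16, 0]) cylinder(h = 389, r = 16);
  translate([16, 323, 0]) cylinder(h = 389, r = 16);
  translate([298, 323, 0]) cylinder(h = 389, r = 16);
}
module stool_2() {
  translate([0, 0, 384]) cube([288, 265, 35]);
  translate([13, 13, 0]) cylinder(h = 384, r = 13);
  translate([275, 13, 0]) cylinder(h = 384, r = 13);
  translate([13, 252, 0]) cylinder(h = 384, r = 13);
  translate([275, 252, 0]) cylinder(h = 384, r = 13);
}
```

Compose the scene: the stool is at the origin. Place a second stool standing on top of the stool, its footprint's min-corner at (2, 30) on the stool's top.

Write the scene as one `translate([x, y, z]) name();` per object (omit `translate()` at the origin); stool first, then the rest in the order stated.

stool();
translate([2, 30, 421]) stool_2();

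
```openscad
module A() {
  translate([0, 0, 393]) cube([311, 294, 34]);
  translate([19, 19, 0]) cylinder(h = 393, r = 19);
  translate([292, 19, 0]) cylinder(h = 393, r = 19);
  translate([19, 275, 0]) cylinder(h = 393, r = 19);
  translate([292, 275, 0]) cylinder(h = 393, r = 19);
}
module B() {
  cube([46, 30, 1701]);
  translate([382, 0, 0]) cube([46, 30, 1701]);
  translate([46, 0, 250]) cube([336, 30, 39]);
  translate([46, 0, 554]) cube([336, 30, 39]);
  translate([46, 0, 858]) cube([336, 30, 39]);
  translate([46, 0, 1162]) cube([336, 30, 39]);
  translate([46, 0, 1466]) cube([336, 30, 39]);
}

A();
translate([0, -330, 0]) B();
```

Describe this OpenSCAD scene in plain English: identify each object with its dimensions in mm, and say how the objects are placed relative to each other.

A is a simple wooden stool: a rectangular seat 311 mm (x) by 294 mm (y), 34 mm thick, top face at z = 427 mm, on four round legs, each 38 mm in diameter. The legs rest on z = 0, each leg's axis is inset half a diameter from the nearest pair of seat edges (so the leg's bounding box is flush with the corner).

B is a straight ladder. Two 46×30 mm vertical rails, 1701 mm tall, stand 428 mm apart (outside-to-outside) with their front faces coplanar on the −y side. 5 rungs, each 30 mm deep and 39 mm tall, span between the inner faces of the rails, front faces flush with the rails. The lowest rung's underside is at z = 250 mm and rungs are spaced 304 mm apart (underside to underside).

The ladder is on the floor beside the stool on its −y side.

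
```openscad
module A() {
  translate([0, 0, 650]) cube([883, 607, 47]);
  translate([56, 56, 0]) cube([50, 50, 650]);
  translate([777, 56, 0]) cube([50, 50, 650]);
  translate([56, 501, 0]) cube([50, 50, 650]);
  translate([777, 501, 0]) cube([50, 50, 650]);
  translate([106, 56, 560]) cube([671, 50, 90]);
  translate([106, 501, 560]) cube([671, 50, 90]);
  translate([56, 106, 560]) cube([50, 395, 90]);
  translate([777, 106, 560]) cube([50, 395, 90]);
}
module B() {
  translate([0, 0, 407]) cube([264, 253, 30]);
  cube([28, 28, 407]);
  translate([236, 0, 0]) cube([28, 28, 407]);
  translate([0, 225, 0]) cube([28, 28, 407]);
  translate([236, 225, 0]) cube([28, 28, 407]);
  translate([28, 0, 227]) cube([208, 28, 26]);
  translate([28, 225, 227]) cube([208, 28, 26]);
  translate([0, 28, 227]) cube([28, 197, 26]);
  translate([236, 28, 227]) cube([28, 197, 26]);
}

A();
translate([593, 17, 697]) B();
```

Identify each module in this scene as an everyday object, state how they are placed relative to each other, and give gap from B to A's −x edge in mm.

The stool's min-x is at 593; the table's min-x is 0; gap = 593 mm.

A is a table. B is a stool. The stool is on top of the table. The gap from the stool to the table's −x edge is 593 mm.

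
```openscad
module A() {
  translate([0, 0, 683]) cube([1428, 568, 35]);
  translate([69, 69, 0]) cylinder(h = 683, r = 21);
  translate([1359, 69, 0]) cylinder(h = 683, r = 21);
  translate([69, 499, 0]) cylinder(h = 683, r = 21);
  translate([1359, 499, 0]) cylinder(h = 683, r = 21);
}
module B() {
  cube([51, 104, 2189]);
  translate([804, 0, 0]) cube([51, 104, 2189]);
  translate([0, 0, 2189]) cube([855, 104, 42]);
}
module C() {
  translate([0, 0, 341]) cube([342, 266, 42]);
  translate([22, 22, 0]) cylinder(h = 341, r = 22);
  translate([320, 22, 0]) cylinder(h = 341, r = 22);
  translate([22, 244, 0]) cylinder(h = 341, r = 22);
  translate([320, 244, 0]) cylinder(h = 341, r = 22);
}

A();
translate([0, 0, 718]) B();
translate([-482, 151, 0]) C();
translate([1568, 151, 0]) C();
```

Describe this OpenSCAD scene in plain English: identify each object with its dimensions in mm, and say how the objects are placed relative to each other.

A is a table with a 1428×568 mm rectangular top, 35 mm thick, top surface at z = 718 mm, supported by four round legs of 42 mm diameter, each leg's bounding box inset 48 mm from the nearest pair of top edges, running from the floor.

B is a door frame. The clear opening is 753 mm wide and 2189 mm high. Two 51 mm wide jambs, 104 mm deep, stand either side of the opening from the floor to the top of the opening. A 42 mm thick head sits across the top of both jambs, spanning the full outside width of the frame.

C is a simple wooden stool: a rectangular seat 342 mm (x) by 266 mm (y), 42 mm thick, top face at z = 383 mm, on four round legs, each 44 mm in diameter. The legs rest on z = 0, each leg's axis is inset half a diameter from the nearest pair of seat edges (so the leg's bounding box is flush with the corner).

The door frame is on top of the table. Two stools sit around the table at the −x, +x sides.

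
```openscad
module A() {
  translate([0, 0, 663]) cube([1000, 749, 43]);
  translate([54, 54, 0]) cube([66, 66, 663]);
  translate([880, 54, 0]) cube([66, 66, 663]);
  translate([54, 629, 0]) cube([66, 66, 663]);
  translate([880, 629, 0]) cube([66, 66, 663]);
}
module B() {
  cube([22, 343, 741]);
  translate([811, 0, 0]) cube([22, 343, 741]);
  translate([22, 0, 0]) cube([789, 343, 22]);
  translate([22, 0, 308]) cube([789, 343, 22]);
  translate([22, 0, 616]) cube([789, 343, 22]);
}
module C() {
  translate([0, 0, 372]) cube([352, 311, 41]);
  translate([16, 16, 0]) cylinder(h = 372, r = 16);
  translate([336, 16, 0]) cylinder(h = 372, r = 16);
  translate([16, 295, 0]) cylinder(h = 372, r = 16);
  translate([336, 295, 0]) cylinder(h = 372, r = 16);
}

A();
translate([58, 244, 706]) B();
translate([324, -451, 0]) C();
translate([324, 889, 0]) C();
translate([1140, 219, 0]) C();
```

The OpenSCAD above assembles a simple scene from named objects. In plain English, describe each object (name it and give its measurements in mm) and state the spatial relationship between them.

A is a table: top 1000 mm (x) × 749 mm (y), 43 mm thick, upper face at z = 706 mm, on four 66×66 mm square legs, each inset 54 mm from the nearest pair of top edges, running from z = 0 to the bottom of the top.

B is a bookshelf 833 mm wide overall, 343 mm deep and 741 mm tall. The two sides are 22 mm thick vertical panels. 3 horizontal shelves of 22 mm thickness span between the inner faces of the sides; the lowest shelf sits on the floor and shelves are stacked with a clear vertical gap of 286 mm between each pair.

C is a four-legged stool. The seat is a 352×311×41 mm slab whose top surface is at z = 413 mm; four round legs, each 32 mm in diameter, run from the floor (z = 0) to the underside of the seat, each leg's axis is inset half a diameter from the nearest pair of seat edges (so the leg's bounding box is flush with the corner).

The bookshelf is on top of the table. Three stools sit around the table at the −y, +y, +x sides.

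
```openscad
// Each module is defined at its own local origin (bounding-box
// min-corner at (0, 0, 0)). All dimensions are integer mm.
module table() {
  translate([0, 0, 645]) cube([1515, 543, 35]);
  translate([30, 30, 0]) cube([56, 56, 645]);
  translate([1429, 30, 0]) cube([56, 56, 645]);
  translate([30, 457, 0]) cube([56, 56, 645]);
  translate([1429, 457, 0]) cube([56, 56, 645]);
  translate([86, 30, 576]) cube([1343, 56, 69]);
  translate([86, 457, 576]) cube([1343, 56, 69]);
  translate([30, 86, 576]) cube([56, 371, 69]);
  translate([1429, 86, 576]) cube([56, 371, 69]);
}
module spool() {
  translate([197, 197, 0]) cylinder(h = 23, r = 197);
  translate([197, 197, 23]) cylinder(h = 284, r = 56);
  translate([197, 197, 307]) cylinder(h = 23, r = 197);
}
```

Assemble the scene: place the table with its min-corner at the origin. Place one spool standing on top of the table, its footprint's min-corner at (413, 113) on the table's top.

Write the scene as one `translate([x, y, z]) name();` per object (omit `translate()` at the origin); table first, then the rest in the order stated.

table();
translate([413, 113, 680]) spool();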